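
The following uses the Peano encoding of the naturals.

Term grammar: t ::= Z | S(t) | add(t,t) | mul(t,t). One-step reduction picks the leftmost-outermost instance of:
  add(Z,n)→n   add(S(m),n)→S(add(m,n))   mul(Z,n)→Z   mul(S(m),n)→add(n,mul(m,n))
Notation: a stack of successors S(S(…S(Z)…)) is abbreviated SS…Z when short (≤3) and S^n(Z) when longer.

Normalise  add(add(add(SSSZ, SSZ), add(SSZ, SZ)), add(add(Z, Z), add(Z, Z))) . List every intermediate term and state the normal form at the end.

Answer: normal form = S^8(Z)  (in 25 steps)

Derivation:
  start: add(add(add(SSSZ, SSZ), add(SSZ, SZ)), add(add(Z, Z), add(Z, Z)))
  [1] add(add(S(add(SSZ, SSZ)), add(SSZ, SZ)), add(add(Z, Z), add(Z, Z)))
  [2] add(S(add(add(SSZ, SSZ), add(SSZ, SZ))), add(add(Z, Z), add(Z, Z)))
  [3] S(add(add(add(SSZ, SSZ), add(SSZ, SZ)), add(add(Z, Z), add(Z, Z))))
  [4] S(add(add(S(add(SZ, SSZ)), add(SSZ, SZ)), add(add(Z, Z), add(Z, Z))))
  [5] S(add(S(add(add(SZ, SSZ), add(SSZ, SZ))), add(add(Z, Z), add(Z, Z))))
  [6] S(S(add(add(add(SZ, SSZ), add(SSZ, SZ)), add(add(Z, Z), add(Z, Z)))))
  [7] S(S(add(add(S(add(Z, SSZ)), add(SSZ, SZ)), add(add(Z, Z), add(Z, Z)))))
  [8] S(S(add(S(add(add(Z, SSZ), add(SSZ, SZ))), add(add(Z, Z), add(Z, Z)))))
  [9] S(S(S(add(add(add(Z, SSZ), add(SSZ, SZ)), add(add(Z, Z), add(Z, Z))))))
  [10] S(S(S(add(add(SSZ, add(SSZ, SZ)), add(add(Z, Z), add(Z, Z))))))
  [11] S(S(S(add(S(add(SZ, add(SSZ, SZ))), add(add(Z, Z), add(Z, Z))))))
  [12] S(S(S(S(add(add(SZ, add(SSZ, SZ)), add(add(Z, Z), add(Z, Z)))))))
  [13] S(S(S(S(add(S(add(Z, add(SSZ, SZ))), add(add(Z, Z), add(Z, Z)))))))
  [14] S(S(S(S(S(add(add(Z, add(SSZ, SZ)), add(add(Z, Z), add(Z, Z))))))))
  [15] S(S(S(S(S(add(add(SSZ, SZ), add(add(Z, Z), add(Z, Z))))))))
  [16] S(S(S(S(S(add(S(add(SZ, SZ)), add(add(Z, Z), add(Z, Z))))))))
  [17] S(S(S(S(S(S(add(add(SZ, SZ), add(add(Z, Z), add(Z, Z)))))))))
  [18] S(S(S(S(S(S(add(S(add(Z, SZ)), add(add(Z, Z), add(Z, Z)))))))))
  [19] S(S(S(S(S(S(S(add(add(Z, SZ), add(add(Z, Z), add(Z, Z))))))))))
  [20] S(S(S(S(S(S(S(add(SZ, add(add(Z, Z), add(Z, Z))))))))))
  [21] S(S(S(S(S(S(S(S(add(Z, add(add(Z, Z), add(Z, Z)))))))))))
  [22] S(S(S(S(S(S(S(S(add(add(Z, Z), add(Z, Z))))))))))
  [23] S(S(S(S(S(S(S(S(add(Z, add(Z, Z))))))))))
  [24] S(S(S(S(S(S(S(S(add(Z, Z)))))))))
  [25] S^8(Z)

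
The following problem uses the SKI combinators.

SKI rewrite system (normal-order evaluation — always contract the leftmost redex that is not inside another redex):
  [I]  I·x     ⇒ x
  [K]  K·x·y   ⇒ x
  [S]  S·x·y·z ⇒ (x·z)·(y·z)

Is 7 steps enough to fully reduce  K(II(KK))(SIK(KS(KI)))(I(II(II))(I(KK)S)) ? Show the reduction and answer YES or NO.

  start: K(II(KK))(SIK(KS(KI)))(I(II(II))(I(KK)S))
  step 1: II(KK)(I(II(II))(I(KK)S))
  step 2: I(KK)(I(II(II))(I(KK)S))
  step 3: KK(I(II(II))(I(KK)S))
  step 4: K

Answer: YES — reaches normal form K in 4 ≤ 7 steps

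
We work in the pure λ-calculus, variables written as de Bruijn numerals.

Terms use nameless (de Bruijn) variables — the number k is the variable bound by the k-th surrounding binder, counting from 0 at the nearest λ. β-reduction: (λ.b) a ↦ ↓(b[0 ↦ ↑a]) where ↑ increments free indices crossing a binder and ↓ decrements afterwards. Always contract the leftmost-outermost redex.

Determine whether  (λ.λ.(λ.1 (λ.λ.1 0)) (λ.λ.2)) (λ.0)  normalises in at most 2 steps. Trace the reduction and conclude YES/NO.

  start: (λ.λ.(λ.1 (λ.λ.1 0)) (λ.λ.2)) (λ.0)
  step 1: λ.(λ.1 (λ.λ.1 0)) (λ.λ.2)
  step 2: λ.0 (λ.λ.1 0)

Answer: YES — reaches normal form λ.0 (λ.λ.1 0) in 2 ≤ 2 steps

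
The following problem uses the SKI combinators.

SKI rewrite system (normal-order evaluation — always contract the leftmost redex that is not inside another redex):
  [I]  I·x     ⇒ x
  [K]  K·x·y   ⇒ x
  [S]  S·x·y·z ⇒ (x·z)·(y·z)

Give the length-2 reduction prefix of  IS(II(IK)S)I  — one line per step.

Answer: after 2 steps: S(I(IK)S)I

Derivation:
  start: IS(II(IK)S)I
  →1  S(II(IK)S)I
  →2  S(I(IK)S)I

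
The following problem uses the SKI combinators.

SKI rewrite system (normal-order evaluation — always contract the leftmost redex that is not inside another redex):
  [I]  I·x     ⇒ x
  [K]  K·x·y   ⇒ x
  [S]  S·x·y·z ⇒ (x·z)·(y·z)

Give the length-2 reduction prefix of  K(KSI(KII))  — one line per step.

  start: K(KSI(KII))
  [1] K(S(KII))
  [2] K(SI)

Answer: after 2 steps: K(SI)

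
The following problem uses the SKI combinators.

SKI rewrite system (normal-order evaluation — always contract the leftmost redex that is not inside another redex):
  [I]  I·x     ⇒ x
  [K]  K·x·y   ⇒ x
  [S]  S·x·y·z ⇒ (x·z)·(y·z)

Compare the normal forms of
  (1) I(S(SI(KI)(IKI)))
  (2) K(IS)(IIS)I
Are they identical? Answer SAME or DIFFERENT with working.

Answer: SAME — A ⇓ SI, B ⇓ SI

Reduction:
Term A:
  start: I(S(SI(KI)(IKI)))
  [1] S(SI(KI)(IKI))
  [2] S(I(IKI)(KI(IKI)))
  [3] S(IKI(KI(IKI)))
  [4] S(KI(KI(IKI)))
  [5] SI

Term B:
  start: K(IS)(IIS)I
  [1] ISI
  [2] SI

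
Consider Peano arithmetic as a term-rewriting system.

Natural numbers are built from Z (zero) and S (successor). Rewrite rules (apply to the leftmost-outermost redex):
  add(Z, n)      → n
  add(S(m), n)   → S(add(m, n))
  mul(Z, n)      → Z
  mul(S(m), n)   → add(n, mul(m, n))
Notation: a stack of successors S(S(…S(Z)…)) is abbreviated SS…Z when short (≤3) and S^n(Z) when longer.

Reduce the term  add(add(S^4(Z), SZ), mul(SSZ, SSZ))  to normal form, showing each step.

  start: add(add(S^4(Z), SZ), mul(SSZ, SSZ))
  step 1: add(S(add(SSSZ, SZ)), mul(SSZ, SSZ))
  step 2: S(add(add(SSSZ, SZ), mul(SSZ, SSZ)))
  step 3: S(add(S(add(SSZ, SZ)), mul(SSZ, SSZ)))
  step 4: S(S(add(add(SSZ, SZ), mul(SSZ, SSZ))))
  step 5: S(S(add(S(add(SZ, SZ)), mul(SSZ, SSZ))))
  step 6: S(S(S(add(add(SZ, SZ), mul(SSZ, SSZ)))))
  step 7: S(S(S(add(S(add(Z, SZ)), mul(SSZ, SSZ)))))
  step 8: S(S(S(S(add(add(Z, SZ), mul(SSZ, SSZ))))))
  step 9: S(S(S(S(add(SZ, mul(SSZ, SSZ))))))
  step 10: S(S(S(S(S(add(Z, mul(SSZ, SSZ)))))))
  step 11: S(S(S(S(S(mul(SSZ, SSZ))))))
  step 12: S(S(S(S(S(add(SSZ, mul(SZ, SSZ)))))))
  step 13: S(S(S(S(S(S(add(SZ, mul(SZ, SSZ))))))))
  step 14: S(S(S(S(S(S(S(add(Z, mul(SZ, SSZ)))))))))
  step 15: S(S(S(S(S(S(S(mul(SZ, SSZ))))))))
  step 16: S(S(S(S(S(S(S(add(SSZ, mul(Z, SSZ)))))))))
  step 17: S(S(S(S(S(S(S(S(add(SZ, mul(Z, SSZ))))))))))
  step 18: S(S(S(S(S(S(S(S(S(add(Z, mul(Z, SSZ)))))))))))
  step 19: S(S(S(S(S(S(S(S(S(mul(Z, SSZ))))))))))
  step 20: S^9(Z)

Answer: normal form = S^9(Z)  (in 20 steps)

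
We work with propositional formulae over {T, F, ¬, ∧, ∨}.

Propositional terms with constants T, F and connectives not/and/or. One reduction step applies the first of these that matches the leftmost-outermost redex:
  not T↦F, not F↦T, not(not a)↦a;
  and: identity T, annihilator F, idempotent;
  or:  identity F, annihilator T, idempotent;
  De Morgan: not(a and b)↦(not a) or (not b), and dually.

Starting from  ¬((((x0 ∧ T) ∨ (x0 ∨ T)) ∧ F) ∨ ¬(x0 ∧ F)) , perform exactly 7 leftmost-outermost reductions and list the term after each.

Answer: after 7 steps: ((¬x0 ∧ (¬x0 ∧ ¬T)) ∨ ¬F) ∧ ¬¬(x0 ∧ F)

Working:
  start: ¬((((x0 ∧ T) ∨ (x0 ∨ T)) ∧ F) ∨ ¬(x0 ∧ F))
  [1] ¬(((x0 ∧ T) ∨ (x0 ∨ T)) ∧ F) ∧ ¬¬(x0 ∧ F)
  [2] (¬((x0 ∧ T) ∨ (x0 ∨ T)) ∨ ¬F) ∧ ¬¬(x0 ∧ F)
  [3] ((¬(x0 ∧ T) ∧ ¬(x0 ∨ T)) ∨ ¬F) ∧ ¬¬(x0 ∧ F)
  [4] (((¬x0 ∨ ¬T) ∧ ¬(x0 ∨ T)) ∨ ¬F) ∧ ¬¬(x0 ∧ F)
  [5] (((¬x0 ∨ F) ∧ ¬(x0 ∨ T)) ∨ ¬F) ∧ ¬¬(x0 ∧ F)
  [6] ((¬x0 ∧ ¬(x0 ∨ T)) ∨ ¬F) ∧ ¬¬(x0 ∧ F)
  [7] ((¬x0 ∧ (¬x0 ∧ ¬T)) ∨ ¬F) ∧ ¬¬(x0 ∧ F)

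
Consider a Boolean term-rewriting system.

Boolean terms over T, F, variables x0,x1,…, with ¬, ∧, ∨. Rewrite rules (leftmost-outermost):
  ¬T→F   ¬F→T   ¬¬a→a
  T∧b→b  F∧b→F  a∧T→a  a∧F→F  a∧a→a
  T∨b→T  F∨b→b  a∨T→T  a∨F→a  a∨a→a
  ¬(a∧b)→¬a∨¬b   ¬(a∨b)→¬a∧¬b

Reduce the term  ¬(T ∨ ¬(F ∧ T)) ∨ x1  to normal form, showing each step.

  start: ¬(T ∨ ¬(F ∧ T)) ∨ x1
  →1  (¬T ∧ ¬¬(F ∧ T)) ∨ x1
  →2  (F ∧ ¬¬(F ∧ T)) ∨ x1
  →3  F ∨ x1
  →4  x1

Answer: normal form = x1  (in 4 steps)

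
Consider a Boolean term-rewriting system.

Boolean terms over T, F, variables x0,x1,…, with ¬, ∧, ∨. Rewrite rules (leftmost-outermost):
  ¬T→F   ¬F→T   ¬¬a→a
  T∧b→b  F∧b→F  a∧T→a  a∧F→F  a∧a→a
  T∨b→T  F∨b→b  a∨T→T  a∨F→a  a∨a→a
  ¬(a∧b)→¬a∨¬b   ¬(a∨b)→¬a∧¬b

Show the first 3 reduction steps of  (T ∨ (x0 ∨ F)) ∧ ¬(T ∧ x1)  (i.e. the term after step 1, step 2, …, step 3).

  start: (T ∨ (x0 ∨ F)) ∧ ¬(T ∧ x1)
  step 1: T ∧ ¬(T ∧ x1)
  step 2: ¬(T ∧ x1)
  step 3: ¬T ∨ ¬x1

Answer: after 3 steps: ¬T ∨ ¬x1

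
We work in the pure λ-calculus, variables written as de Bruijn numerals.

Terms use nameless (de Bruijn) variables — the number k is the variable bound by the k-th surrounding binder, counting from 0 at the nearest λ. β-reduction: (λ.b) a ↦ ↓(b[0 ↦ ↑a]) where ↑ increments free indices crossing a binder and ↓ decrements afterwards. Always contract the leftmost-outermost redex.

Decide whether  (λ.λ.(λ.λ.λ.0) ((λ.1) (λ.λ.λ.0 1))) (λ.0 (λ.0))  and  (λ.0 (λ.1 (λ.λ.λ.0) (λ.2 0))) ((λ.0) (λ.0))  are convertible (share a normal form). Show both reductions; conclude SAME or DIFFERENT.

Answer: SAME — A ⇓ λ.λ.λ.0, B ⇓ λ.λ.λ.0

Derivation:
Term A:
  start: (λ.λ.(λ.λ.λ.0) ((λ.1) (λ.λ.λ.0 1))) (λ.0 (λ.0))
  [1] λ.(λ.λ.λ.0) ((λ.1) (λ.λ.λ.0 1))
  [2] λ.λ.λ.0

Term B:
  start: (λ.0 (λ.1 (λ.λ.λ.0) (λ.2 0))) ((λ.0) (λ.0))
  [1] (λ.0) (λ.0) (λ.(λ.0) (λ.0) (λ.λ.λ.0) (λ.(λ.0) (λ.0) 0))
  [2] (λ.0) (λ.(λ.0) (λ.0) (λ.λ.λ.0) (λ.(λ.0) (λ.0) 0))
  [3] λ.(λ.0) (λ.0) (λ.λ.λ.0) (λ.(λ.0) (λ.0) 0)
  [4] λ.(λ.0) (λ.λ.λ.0) (λ.(λ.0) (λ.0) 0)
  [5] λ.(λ.λ.λ.0) (λ.(λ.0) (λ.0) 0)
  [6] λ.λ.λ.0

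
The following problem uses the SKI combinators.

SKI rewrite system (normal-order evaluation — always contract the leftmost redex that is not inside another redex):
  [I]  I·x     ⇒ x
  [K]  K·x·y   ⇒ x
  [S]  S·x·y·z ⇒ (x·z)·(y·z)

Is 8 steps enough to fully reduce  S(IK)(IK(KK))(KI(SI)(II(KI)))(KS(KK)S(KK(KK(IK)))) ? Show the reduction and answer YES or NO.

  start: S(IK)(IK(KK))(KI(SI)(II(KI)))(KS(KK)S(KK(KK(IK))))
  [1] IK(KI(SI)(II(KI)))(IK(KK)(KI(SI)(II(KI))))(KS(KK)S(KK(KK(IK))))
  [2] K(KI(SI)(II(KI)))(IK(KK)(KI(SI)(II(KI))))(KS(KK)S(KK(KK(IK))))
  [3] KI(SI)(II(KI))(KS(KK)S(KK(KK(IK))))
  [4] I(II(KI))(KS(KK)S(KK(KK(IK))))
  [5] II(KI)(KS(KK)S(KK(KK(IK))))
  [6] I(KI)(KS(KK)S(KK(KK(IK))))
  [7] KI(KS(KK)S(KK(KK(IK))))
  [8] I

Answer: YES — reaches normal form I in 8 ≤ 8 steps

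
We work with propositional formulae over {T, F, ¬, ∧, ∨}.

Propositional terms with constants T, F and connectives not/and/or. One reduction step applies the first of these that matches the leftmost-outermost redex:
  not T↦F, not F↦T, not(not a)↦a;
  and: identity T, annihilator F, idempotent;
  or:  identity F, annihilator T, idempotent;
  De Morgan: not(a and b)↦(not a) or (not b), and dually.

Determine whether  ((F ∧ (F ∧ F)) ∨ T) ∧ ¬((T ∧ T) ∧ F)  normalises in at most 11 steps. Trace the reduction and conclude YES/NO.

  start: ((F ∧ (F ∧ F)) ∨ T) ∧ ¬((T ∧ T) ∧ F)
  step 1: T ∧ ¬((T ∧ T) ∧ F)
  step 2: ¬((T ∧ T) ∧ F)
  step 3: ¬(T ∧ T) ∨ ¬F
  step 4: (¬T ∨ ¬T) ∨ ¬F
  step 5: ¬T ∨ ¬F
  step 6: F ∨ ¬F
  step 7: ¬F
  step 8: T

Answer: YES — reaches normal form T in 8 ≤ 11 steps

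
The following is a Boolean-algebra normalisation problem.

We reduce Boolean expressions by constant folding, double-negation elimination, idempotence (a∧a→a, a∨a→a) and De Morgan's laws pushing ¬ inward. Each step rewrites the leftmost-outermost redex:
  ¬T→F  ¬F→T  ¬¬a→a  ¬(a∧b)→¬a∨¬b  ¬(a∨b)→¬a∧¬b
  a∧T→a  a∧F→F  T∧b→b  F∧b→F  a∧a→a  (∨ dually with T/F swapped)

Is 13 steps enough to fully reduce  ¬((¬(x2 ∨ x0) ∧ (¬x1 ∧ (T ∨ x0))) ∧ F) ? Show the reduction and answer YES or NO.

  start: ¬((¬(x2 ∨ x0) ∧ (¬x1 ∧ (T ∨ x0))) ∧ F)
  step 1: ¬(¬(x2 ∨ x0) ∧ (¬x1 ∧ (T ∨ x0))) ∨ ¬F
  step 2: (¬¬(x2 ∨ x0) ∨ ¬(¬x1 ∧ (T ∨ x0))) ∨ ¬F
  step 3: ((x2 ∨ x0) ∨ ¬(¬x1 ∧ (T ∨ x0))) ∨ ¬F
  step 4: ((x2 ∨ x0) ∨ (¬¬x1 ∨ ¬(T ∨ x0))) ∨ ¬F
  step 5: ((x2 ∨ x0) ∨ (x1 ∨ ¬(T ∨ x0))) ∨ ¬F
  step 6: ((x2 ∨ x0) ∨ (x1 ∨ (¬T ∧ ¬x0))) ∨ ¬F
  step 7: ((x2 ∨ x0) ∨ (x1 ∨ (F ∧ ¬x0))) ∨ ¬F
  step 8: ((x2 ∨ x0) ∨ (x1 ∨ F)) ∨ ¬F
  step 9: ((x2 ∨ x0) ∨ x1) ∨ ¬F
  step 10: ((x2 ∨ x0) ∨ x1) ∨ T
  step 11: T

Answer: YES — reaches normal form T in 11 ≤ 13 steps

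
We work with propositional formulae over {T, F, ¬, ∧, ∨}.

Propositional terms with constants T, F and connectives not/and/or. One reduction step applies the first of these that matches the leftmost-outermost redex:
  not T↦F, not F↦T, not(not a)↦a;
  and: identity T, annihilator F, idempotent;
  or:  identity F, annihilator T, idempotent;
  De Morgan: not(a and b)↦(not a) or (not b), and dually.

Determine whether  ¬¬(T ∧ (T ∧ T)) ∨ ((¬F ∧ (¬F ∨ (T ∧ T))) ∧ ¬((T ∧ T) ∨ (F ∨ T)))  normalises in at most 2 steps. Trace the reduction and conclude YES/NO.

  start: ¬¬(T ∧ (T ∧ T)) ∨ ((¬F ∧ (¬F ∨ (T ∧ T))) ∧ ¬((T ∧ T) ∨ (F ∨ T)))
  step 1: (T ∧ (T ∧ T)) ∨ ((¬F ∧ (¬F ∨ (T ∧ T))) ∧ ¬((T ∧ T) ∨ (F ∨ T)))
  step 2: (T ∧ T) ∨ ((¬F ∧ (¬F ∨ (T ∧ T))) ∧ ¬((T ∧ T) ∨ (F ∨ T)))

Answer: NO — after 2 steps the term is (T ∧ T) ∨ ((¬F ∧ (¬F ∨ (T ∧ T))) ∧ ¬((T ∧ T) ∨ (F ∨ T))), not yet normal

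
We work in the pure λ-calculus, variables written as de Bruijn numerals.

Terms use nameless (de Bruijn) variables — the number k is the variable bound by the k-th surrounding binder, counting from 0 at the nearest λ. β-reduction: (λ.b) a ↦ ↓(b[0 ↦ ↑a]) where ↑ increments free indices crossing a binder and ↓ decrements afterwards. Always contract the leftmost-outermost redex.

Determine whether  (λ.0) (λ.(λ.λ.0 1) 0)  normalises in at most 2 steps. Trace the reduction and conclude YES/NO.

  start: (λ.0) (λ.(λ.λ.0 1) 0)
  →1  λ.(λ.λ.0 1) 0
  →2  λ.λ.0 1

Answer: YES — reaches normal form λ.λ.0 1 in 2 ≤ 2 steps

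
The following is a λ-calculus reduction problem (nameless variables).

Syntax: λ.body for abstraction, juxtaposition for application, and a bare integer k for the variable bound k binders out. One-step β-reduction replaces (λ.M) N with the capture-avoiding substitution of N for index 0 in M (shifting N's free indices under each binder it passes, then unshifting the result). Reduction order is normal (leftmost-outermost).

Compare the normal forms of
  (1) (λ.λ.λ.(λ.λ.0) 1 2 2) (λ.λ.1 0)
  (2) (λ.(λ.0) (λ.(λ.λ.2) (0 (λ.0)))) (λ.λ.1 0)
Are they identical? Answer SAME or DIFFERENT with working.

Term A:
  start: (λ.λ.λ.(λ.λ.0) 1 2 2) (λ.λ.1 0)
  →1  λ.λ.(λ.λ.0) 1 (λ.λ.1 0) (λ.λ.1 0)
  →2  λ.λ.(λ.0) (λ.λ.1 0) (λ.λ.1 0)
  →3  λ.λ.(λ.λ.1 0) (λ.λ.1 0)
  →4  λ.λ.λ.(λ.λ.1 0) 0
  →5  λ.λ.λ.λ.1 0

Term B:
  start: (λ.(λ.0) (λ.(λ.λ.2) (0 (λ.0)))) (λ.λ.1 0)
  →1  (λ.0) (λ.(λ.λ.2) (0 (λ.0)))
  →2  λ.(λ.λ.2) (0 (λ.0))
  →3  λ.λ.1

Answer: DIFFERENT — A ⇓ λ.λ.λ.λ.1 0, B ⇓ λ.λ.1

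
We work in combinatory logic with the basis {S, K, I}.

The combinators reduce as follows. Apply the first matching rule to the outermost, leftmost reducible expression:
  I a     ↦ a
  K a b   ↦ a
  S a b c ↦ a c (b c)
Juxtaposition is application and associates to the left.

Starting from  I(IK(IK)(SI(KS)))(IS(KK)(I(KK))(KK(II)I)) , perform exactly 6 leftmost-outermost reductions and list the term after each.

Answer: after 6 steps: K(KK(KK(II)I)(I(KK)(KK(II)I)))

Derivation:
  start: I(IK(IK)(SI(KS)))(IS(KK)(I(KK))(KK(II)I))
  [1] IK(IK)(SI(KS))(IS(KK)(I(KK))(KK(II)I))
  [2] K(IK)(SI(KS))(IS(KK)(I(KK))(KK(II)I))
  [3] IK(IS(KK)(I(KK))(KK(II)I))
  [4] K(IS(KK)(I(KK))(KK(II)I))
  [5] K(S(KK)(I(KK))(KK(II)I))
  [6] K(KK(KK(II)I)(I(KK)(KK(II)I)))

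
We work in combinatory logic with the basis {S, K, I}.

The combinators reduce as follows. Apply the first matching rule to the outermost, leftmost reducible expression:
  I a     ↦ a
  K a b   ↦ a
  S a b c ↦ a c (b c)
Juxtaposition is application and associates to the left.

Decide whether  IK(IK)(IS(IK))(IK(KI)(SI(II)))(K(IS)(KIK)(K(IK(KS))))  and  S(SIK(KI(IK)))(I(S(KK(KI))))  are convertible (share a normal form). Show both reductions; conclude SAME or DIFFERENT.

Answer: DIFFERENT — A ⇓ KI, B ⇓ S(KI)(SK)

Derivation:
Term A:
  start: IK(IK)(IS(IK))(IK(KI)(SI(II)))(K(IS)(KIK)(K(IK(KS))))
  →1  K(IK)(IS(IK))(IK(KI)(SI(II)))(K(IS)(KIK)(K(IK(KS))))
  →2  IK(IK(KI)(SI(II)))(K(IS)(KIK)(K(IK(KS))))
  →3  K(IK(KI)(SI(II)))(K(IS)(KIK)(K(IK(KS))))
  →4  IK(KI)(SI(II))
  →5  K(KI)(SI(II))
  →6  KI

Term B:
  start: S(SIK(KI(IK)))(I(S(KK(KI))))
  →1  S(I(KI(IK))(K(KI(IK))))(I(S(KK(KI))))
  →2  S(KI(IK)(K(KI(IK))))(I(S(KK(KI))))
  →3  S(I(K(KI(IK))))(I(S(KK(KI))))
  →4  S(K(KI(IK)))(I(S(KK(KI))))
  →5  S(KI)(I(S(KK(KI))))
  →6  S(KI)(S(KK(KI)))
  →7  S(KI)(SK)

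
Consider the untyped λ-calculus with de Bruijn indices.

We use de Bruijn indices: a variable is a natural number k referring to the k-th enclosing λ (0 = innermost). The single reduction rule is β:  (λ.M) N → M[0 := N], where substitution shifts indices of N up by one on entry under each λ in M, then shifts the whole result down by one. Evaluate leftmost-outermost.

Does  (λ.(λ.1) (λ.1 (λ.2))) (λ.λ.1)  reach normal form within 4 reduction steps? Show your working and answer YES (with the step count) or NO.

  start: (λ.(λ.1) (λ.1 (λ.2))) (λ.λ.1)
  →1  (λ.λ.λ.1) (λ.(λ.λ.1) (λ.λ.λ.1))
  →2  λ.λ.1

Answer: YES — reaches normal form λ.λ.1 in 2 ≤ 4 steps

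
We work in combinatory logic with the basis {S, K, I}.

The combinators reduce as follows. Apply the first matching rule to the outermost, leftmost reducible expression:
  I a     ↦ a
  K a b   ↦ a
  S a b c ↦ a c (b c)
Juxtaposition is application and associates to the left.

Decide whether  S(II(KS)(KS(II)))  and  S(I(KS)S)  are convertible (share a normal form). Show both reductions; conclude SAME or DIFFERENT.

Term A:
  start: S(II(KS)(KS(II)))
  [1] S(I(KS)(KS(II)))
  [2] S(KS(KS(II)))
  [3] SS

Term B:
  start: S(I(KS)S)
  [1] S(KSS)
  [2] SS

Answer: SAME — A ⇓ SS, B ⇓ SS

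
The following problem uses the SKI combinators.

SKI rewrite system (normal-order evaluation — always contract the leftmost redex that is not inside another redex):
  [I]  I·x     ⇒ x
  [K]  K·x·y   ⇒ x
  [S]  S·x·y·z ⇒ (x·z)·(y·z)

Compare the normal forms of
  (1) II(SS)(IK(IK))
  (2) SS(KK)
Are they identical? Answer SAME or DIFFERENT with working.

Answer: SAME — A ⇓ SS(KK), B ⇓ SS(KK)

Reduction:
Term A:
  start: II(SS)(IK(IK))
  →1  I(SS)(IK(IK))
  →2  SS(IK(IK))
  →3  SS(K(IK))
  →4  SS(KK)

Term B:
  start: SS(KK)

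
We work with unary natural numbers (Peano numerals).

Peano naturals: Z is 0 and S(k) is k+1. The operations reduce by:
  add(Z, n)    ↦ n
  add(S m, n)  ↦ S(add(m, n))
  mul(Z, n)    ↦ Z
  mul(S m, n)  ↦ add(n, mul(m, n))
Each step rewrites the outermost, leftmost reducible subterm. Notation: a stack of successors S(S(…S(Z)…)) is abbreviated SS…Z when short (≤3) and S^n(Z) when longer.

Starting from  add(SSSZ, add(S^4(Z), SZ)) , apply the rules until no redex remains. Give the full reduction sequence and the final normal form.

  start: add(SSSZ, add(S^4(Z), SZ))
  →1  S(add(SSZ, add(S^4(Z), SZ)))
  →2  S(S(add(SZ, add(S^4(Z), SZ))))
  →3  S(S(S(add(Z, add(S^4(Z), SZ)))))
  →4  S(S(S(add(S^4(Z), SZ))))
  →5  S(S(S(S(add(SSSZ, SZ)))))
  →6  S(S(S(S(S(add(SSZ, SZ))))))
  →7  S(S(S(S(S(S(add(SZ, SZ)))))))
  →8  S(S(S(S(S(S(S(add(Z, SZ))))))))
  →9  S^8(Z)

Answer: normal form = S^8(Z)  (in 9 steps)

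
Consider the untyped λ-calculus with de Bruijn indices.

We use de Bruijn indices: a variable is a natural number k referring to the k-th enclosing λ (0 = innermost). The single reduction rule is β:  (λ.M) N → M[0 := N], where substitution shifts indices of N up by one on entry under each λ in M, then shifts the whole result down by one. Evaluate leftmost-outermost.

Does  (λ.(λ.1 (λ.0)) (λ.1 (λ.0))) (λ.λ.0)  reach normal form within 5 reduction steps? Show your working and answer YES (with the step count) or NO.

Answer: YES — reaches normal form λ.0 in 3 ≤ 5 steps

Reduction:
  start: (λ.(λ.1 (λ.0)) (λ.1 (λ.0))) (λ.λ.0)
  [1] (λ.(λ.λ.0) (λ.0)) (λ.(λ.λ.0) (λ.0))
  [2] (λ.λ.0) (λ.0)
  [3] λ.0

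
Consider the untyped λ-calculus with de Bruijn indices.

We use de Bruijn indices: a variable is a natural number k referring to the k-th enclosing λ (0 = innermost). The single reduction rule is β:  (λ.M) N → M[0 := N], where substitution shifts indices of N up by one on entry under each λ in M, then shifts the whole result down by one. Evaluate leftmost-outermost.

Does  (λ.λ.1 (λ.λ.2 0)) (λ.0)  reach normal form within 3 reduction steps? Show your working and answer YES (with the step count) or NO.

  start: (λ.λ.1 (λ.λ.2 0)) (λ.0)
  →1  λ.(λ.0) (λ.λ.2 0)
  →2  λ.λ.λ.2 0

Answer: YES — reaches normal form λ.λ.λ.2 0 in 2 ≤ 3 steps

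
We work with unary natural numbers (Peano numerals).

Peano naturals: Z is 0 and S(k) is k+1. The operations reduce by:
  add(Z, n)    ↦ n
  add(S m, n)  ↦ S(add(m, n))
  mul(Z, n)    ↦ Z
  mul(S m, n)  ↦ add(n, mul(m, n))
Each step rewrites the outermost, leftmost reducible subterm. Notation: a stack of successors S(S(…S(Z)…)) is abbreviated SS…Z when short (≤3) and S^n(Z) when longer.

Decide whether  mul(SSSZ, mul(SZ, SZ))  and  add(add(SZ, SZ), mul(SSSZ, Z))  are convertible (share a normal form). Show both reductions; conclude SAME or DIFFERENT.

Answer: DIFFERENT — A ⇓ SSSZ, B ⇓ SSZ

Working:
Term A:
  start: mul(SSSZ, mul(SZ, SZ))
  →1  add(mul(SZ, SZ), mul(SSZ, mul(SZ, SZ)))
  →2  add(add(SZ, mul(Z, SZ)), mul(SSZ, mul(SZ, SZ)))
  →3  add(S(add(Z, mul(Z, SZ))), mul(SSZ, mul(SZ, SZ)))
  →4  S(add(add(Z, mul(Z, SZ)), mul(SSZ, mul(SZ, SZ))))
  →5  S(add(mul(Z, SZ), mul(SSZ, mul(SZ, SZ))))
  →6  S(add(Z, mul(SSZ, mul(SZ, SZ))))
  →7  S(mul(SSZ, mul(SZ, SZ)))
  →8  S(add(mul(SZ, SZ), mul(SZ, mul(SZ, SZ))))
  →9  S(add(add(SZ, mul(Z, SZ)), mul(SZ, mul(SZ, SZ))))
  →10  S(add(S(add(Z, mul(Z, SZ))), mul(SZ, mul(SZ, SZ))))
  →11  S(S(add(add(Z, mul(Z, SZ)), mul(SZ, mul(SZ, SZ)))))
  →12  S(S(add(mul(Z, SZ), mul(SZ, mul(SZ, SZ)))))
  →13  S(S(add(Z, mul(SZ, mul(SZ, SZ)))))
  →14  S(S(mul(SZ, mul(SZ, SZ))))
  →15  S(S(add(mul(SZ, SZ), mul(Z, mul(SZ, SZ)))))
  →16  S(S(add(add(SZ, mul(Z, SZ)), mul(Z, mul(SZ, SZ)))))
  →17  S(S(add(S(add(Z, mul(Z, SZ))), mul(Z, mul(SZ, SZ)))))
  →18  S(S(S(add(add(Z, mul(Z, SZ)), mul(Z, mul(SZ, SZ))))))
  →19  S(S(S(add(mul(Z, SZ), mul(Z, mul(SZ, SZ))))))
  →20  S(S(S(add(Z, mul(Z, mul(SZ, SZ))))))
  →21  S(S(S(mul(Z, mul(SZ, SZ)))))
  →22  SSSZ

Term B:
  start: add(add(SZ, SZ), mul(SSSZ, Z))
  →1  add(S(add(Z, SZ)), mul(SSSZ, Z))
  →2  S(add(add(Z, SZ), mul(SSSZ, Z)))
  →3  S(add(SZ, mul(SSSZ, Z)))
  →4  S(S(add(Z, mul(SSSZ, Z))))
  →5  S(S(mul(SSSZ, Z)))
  →6  S(S(add(Z, mul(SSZ, Z))))
  →7  S(S(mul(SSZ, Z)))
  →8  S(S(add(Z, mul(SZ, Z))))
  →9  S(S(mul(SZ, Z)))
  →10  S(S(add(Z, mul(Z, Z))))
  →11  S(S(mul(Z, Z)))
  →12  SSZ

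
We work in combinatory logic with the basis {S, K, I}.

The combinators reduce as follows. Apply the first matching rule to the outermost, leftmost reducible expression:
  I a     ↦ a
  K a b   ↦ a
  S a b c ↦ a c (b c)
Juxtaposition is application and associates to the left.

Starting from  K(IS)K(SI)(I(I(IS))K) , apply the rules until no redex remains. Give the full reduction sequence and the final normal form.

Answer: normal form = S(SI)(SK)  (in 5 steps)

Reduction:
  start: K(IS)K(SI)(I(I(IS))K)
  [1] IS(SI)(I(I(IS))K)
  [2] S(SI)(I(I(IS))K)
  [3] S(SI)(I(IS)K)
  [4] S(SI)(ISK)
  [5] S(SI)(SK)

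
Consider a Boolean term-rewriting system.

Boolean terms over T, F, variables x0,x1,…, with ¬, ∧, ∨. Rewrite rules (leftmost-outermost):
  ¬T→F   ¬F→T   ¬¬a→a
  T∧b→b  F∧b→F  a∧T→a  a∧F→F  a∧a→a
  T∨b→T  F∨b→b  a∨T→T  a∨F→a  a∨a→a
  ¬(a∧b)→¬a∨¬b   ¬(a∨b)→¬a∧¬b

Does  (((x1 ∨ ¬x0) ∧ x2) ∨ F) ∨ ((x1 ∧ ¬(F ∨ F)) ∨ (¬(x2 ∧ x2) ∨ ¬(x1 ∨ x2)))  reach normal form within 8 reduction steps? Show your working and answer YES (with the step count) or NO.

Answer: YES — reaches normal form ((x1 ∨ ¬x0) ∧ x2) ∨ (x1 ∨ (¬x2 ∨ (¬x1 ∧ ¬x2))) in 8 ≤ 8 steps

Reduction:
  start: (((x1 ∨ ¬x0) ∧ x2) ∨ F) ∨ ((x1 ∧ ¬(F ∨ F)) ∨ (¬(x2 ∧ x2) ∨ ¬(x1 ∨ x2)))
  step 1: ((x1 ∨ ¬x0) ∧ x2) ∨ ((x1 ∧ ¬(F ∨ F)) ∨ (¬(x2 ∧ x2) ∨ ¬(x1 ∨ x2)))
  step 2: ((x1 ∨ ¬x0) ∧ x2) ∨ ((x1 ∧ (¬F ∧ ¬F)) ∨ (¬(x2 ∧ x2) ∨ ¬(x1 ∨ x2)))
  step 3: ((x1 ∨ ¬x0) ∧ x2) ∨ ((x1 ∧ ¬F) ∨ (¬(x2 ∧ x2) ∨ ¬(x1 ∨ x2)))
  step 4: ((x1 ∨ ¬x0) ∧ x2) ∨ ((x1 ∧ T) ∨ (¬(x2 ∧ x2) ∨ ¬(x1 ∨ x2)))
  step 5: ((x1 ∨ ¬x0) ∧ x2) ∨ (x1 ∨ (¬(x2 ∧ x2) ∨ ¬(x1 ∨ x2)))
  step 6: ((x1 ∨ ¬x0) ∧ x2) ∨ (x1 ∨ ((¬x2 ∨ ¬x2) ∨ ¬(x1 ∨ x2)))
  step 7: ((x1 ∨ ¬x0) ∧ x2) ∨ (x1 ∨ (¬x2 ∨ ¬(x1 ∨ x2)))
  step 8: ((x1 ∨ ¬x0) ∧ x2) ∨ (x1 ∨ (¬x2 ∨ (¬x1 ∧ ¬x2)))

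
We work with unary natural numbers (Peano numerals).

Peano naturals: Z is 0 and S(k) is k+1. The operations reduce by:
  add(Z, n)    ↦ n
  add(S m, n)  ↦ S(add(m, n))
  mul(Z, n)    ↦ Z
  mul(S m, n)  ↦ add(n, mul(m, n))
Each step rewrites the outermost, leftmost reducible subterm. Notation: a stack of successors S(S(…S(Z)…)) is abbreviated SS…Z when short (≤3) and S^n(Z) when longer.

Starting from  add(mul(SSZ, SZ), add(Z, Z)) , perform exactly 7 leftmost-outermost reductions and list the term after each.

Answer: after 7 steps: S(S(add(add(Z, mul(Z, SZ)), add(Z, Z))))

Working:
  start: add(mul(SSZ, SZ), add(Z, Z))
  →1  add(add(SZ, mul(SZ, SZ)), add(Z, Z))
  →2  add(S(add(Z, mul(SZ, SZ))), add(Z, Z))
  →3  S(add(add(Z, mul(SZ, SZ)), add(Z, Z)))
  →4  S(add(mul(SZ, SZ), add(Z, Z)))
  →5  S(add(add(SZ, mul(Z, SZ)), add(Z, Z)))
  →6  S(add(S(add(Z, mul(Z, SZ))), add(Z, Z)))
  →7  S(S(add(add(Z, mul(Z, SZ)), add(Z, Z))))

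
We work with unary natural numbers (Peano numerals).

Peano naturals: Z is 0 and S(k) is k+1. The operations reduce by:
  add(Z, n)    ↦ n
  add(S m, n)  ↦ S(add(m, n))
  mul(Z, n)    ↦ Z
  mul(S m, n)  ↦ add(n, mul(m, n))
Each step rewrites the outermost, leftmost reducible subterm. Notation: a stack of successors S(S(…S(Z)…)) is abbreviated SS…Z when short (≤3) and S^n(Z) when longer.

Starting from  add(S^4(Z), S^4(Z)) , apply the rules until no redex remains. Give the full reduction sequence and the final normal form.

Answer: normal form = S^8(Z)  (in 5 steps)

Working:
  start: add(S^4(Z), S^4(Z))
  step 1: S(add(SSSZ, S^4(Z)))
  step 2: S(S(add(SSZ, S^4(Z))))
  step 3: S(S(S(add(SZ, S^4(Z)))))
  step 4: S(S(S(S(add(Z, S^4(Z))))))
  step 5: S^8(Z)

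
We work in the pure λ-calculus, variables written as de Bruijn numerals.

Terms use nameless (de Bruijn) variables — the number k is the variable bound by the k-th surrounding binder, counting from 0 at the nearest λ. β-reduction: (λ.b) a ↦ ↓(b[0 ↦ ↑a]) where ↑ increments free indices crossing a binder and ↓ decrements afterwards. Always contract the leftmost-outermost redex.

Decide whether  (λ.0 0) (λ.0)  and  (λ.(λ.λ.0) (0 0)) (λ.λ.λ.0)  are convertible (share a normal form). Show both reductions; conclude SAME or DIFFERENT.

Term A:
  start: (λ.0 0) (λ.0)
  step 1: (λ.0) (λ.0)
  step 2: λ.0

Term B:
  start: (λ.(λ.λ.0) (0 0)) (λ.λ.λ.0)
  step 1: (λ.λ.0) ((λ.λ.λ.0) (λ.λ.λ.0))
  step 2: λ.0

Answer: SAME — A ⇓ λ.0, B ⇓ λ.0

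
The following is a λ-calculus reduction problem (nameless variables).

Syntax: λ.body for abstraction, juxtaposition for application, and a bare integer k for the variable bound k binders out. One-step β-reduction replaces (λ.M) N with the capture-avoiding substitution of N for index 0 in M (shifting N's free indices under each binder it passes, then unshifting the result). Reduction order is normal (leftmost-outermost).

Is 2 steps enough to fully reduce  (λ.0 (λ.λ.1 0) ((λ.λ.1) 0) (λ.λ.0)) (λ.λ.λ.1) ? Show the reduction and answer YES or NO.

  start: (λ.0 (λ.λ.1 0) ((λ.λ.1) 0) (λ.λ.0)) (λ.λ.λ.1)
  →1  (λ.λ.λ.1) (λ.λ.1 0) ((λ.λ.1) (λ.λ.λ.1)) (λ.λ.0)
  →2  (λ.λ.1) ((λ.λ.1) (λ.λ.λ.1)) (λ.λ.0)

Answer: NO — after 2 steps the term is (λ.λ.1) ((λ.λ.1) (λ.λ.λ.1)) (λ.λ.0), not yet normal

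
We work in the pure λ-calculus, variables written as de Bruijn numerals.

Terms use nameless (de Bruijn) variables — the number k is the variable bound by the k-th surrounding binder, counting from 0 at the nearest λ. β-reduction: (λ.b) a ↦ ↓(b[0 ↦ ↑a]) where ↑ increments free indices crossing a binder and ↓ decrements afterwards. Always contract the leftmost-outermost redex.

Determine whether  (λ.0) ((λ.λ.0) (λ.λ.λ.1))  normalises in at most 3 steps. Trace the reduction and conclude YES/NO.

  start: (λ.0) ((λ.λ.0) (λ.λ.λ.1))
  step 1: (λ.λ.0) (λ.λ.λ.1)
  step 2: λ.0

Answer: YES — reaches normal form λ.0 in 2 ≤ 3 steps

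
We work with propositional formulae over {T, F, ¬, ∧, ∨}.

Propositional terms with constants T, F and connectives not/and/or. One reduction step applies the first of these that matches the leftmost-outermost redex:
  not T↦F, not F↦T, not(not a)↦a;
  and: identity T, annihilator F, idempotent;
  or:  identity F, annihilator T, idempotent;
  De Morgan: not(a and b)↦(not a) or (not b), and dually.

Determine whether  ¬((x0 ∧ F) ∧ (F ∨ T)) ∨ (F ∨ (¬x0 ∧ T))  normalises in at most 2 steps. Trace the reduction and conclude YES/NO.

  start: ¬((x0 ∧ F) ∧ (F ∨ T)) ∨ (F ∨ (¬x0 ∧ T))
  [1] (¬(x0 ∧ F) ∨ ¬(F ∨ T)) ∨ (F ∨ (¬x0 ∧ T))
  [2] ((¬x0 ∨ ¬F) ∨ ¬(F ∨ T)) ∨ (F ∨ (¬x0 ∧ T))

Answer: NO — after 2 steps the term is ((¬x0 ∨ ¬F) ∨ ¬(F ∨ T)) ∨ (F ∨ (¬x0 ∧ T)), not yet normal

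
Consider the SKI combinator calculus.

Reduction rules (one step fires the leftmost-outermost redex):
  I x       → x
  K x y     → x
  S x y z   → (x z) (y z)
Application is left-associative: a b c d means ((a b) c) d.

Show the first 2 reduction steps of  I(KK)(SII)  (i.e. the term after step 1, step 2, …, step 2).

Answer: after 2 steps: K

Working:
  start: I(KK)(SII)
  →1  KK(SII)
  →2  K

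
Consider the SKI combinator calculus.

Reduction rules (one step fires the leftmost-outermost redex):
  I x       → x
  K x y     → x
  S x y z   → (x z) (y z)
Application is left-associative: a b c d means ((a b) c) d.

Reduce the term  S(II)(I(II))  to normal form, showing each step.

  start: S(II)(I(II))
  [1] SI(I(II))
  [2] SI(II)
  [3] SII

Answer: normal form = SII  (in 3 steps)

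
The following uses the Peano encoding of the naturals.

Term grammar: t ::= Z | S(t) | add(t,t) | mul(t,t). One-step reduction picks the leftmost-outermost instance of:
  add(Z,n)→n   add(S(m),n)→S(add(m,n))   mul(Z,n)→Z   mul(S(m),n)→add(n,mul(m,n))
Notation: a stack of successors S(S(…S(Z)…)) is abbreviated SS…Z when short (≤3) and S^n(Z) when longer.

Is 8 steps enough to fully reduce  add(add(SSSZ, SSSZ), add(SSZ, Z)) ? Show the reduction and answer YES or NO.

  start: add(add(SSSZ, SSSZ), add(SSZ, Z))
  [1] add(S(add(SSZ, SSSZ)), add(SSZ, Z))
  [2] S(add(add(SSZ, SSSZ), add(SSZ, Z)))
  [3] S(add(S(add(SZ, SSSZ)), add(SSZ, Z)))
  [4] S(S(add(add(SZ, SSSZ), add(SSZ, Z))))
  [5] S(S(add(S(add(Z, SSSZ)), add(SSZ, Z))))
  [6] S(S(S(add(add(Z, SSSZ), add(SSZ, Z)))))
  [7] S(S(S(add(SSSZ, add(SSZ, Z)))))
  [8] S(S(S(S(add(SSZ, add(SSZ, Z))))))

Answer: NO — after 8 steps the term is S(S(S(S(add(SSZ, add(SSZ, Z)))))), not yet normal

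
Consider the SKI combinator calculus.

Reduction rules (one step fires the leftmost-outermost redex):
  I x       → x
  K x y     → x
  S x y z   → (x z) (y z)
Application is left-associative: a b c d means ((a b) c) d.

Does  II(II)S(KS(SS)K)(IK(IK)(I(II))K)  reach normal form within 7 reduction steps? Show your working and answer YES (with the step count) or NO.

Answer: NO — after 7 steps the term is S(SK)(IKK), not yet normal

Reduction:
  start: II(II)S(KS(SS)K)(IK(IK)(I(II))K)
  [1] I(II)S(KS(SS)K)(IK(IK)(I(II))K)
  [2] IIS(KS(SS)K)(IK(IK)(I(II))K)
  [3] IS(KS(SS)K)(IK(IK)(I(II))K)
  [4] S(KS(SS)K)(IK(IK)(I(II))K)
  [5] S(SK)(IK(IK)(I(II))K)
  [6] S(SK)(K(IK)(I(II))K)
  [7] S(SK)(IKK)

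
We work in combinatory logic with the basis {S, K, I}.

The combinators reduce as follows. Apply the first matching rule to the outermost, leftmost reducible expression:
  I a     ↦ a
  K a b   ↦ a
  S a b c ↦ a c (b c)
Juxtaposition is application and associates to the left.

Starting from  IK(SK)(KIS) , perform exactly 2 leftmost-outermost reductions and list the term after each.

Answer: after 2 steps: SK

Reduction:
  start: IK(SK)(KIS)
  →1  K(SK)(KIS)
  →2  SK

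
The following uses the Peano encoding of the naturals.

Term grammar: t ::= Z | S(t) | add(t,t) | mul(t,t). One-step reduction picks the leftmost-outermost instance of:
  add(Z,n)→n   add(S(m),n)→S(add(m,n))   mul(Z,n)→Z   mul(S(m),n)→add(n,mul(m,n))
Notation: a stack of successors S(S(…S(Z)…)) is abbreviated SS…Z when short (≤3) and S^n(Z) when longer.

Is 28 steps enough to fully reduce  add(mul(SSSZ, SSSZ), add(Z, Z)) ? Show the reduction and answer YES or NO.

  start: add(mul(SSSZ, SSSZ), add(Z, Z))
  →1  add(add(SSSZ, mul(SSZ, SSSZ)), add(Z, Z))
  →2  add(S(add(SSZ, mul(SSZ, SSSZ))), add(Z, Z))
  →3  S(add(add(SSZ, mul(SSZ, SSSZ)), add(Z, Z)))
  →4  S(add(S(add(SZ, mul(SSZ, SSSZ))), add(Z, Z)))
  →5  S(S(add(add(SZ, mul(SSZ, SSSZ)), add(Z, Z))))
  →6  S(S(add(S(add(Z, mul(SSZ, SSSZ))), add(Z, Z))))
  →7  S(S(S(add(add(Z, mul(SSZ, SSSZ)), add(Z, Z)))))
  →8  S(S(S(add(mul(SSZ, SSSZ), add(Z, Z)))))
  →9  S(S(S(add(add(SSSZ, mul(SZ, SSSZ)), add(Z, Z)))))
  →10  S(S(S(add(S(add(SSZ, mul(SZ, SSSZ))), add(Z, Z)))))
  →11  S(S(S(S(add(add(SSZ, mul(SZ, SSSZ)), add(Z, Z))))))
  →12  S(S(S(S(add(S(add(SZ, mul(SZ, SSSZ))), add(Z, Z))))))
  →13  S(S(S(S(S(add(add(SZ, mul(SZ, SSSZ)), add(Z, Z)))))))
  →14  S(S(S(S(S(add(S(add(Z, mul(SZ, SSSZ))), add(Z, Z)))))))
  →15  S(S(S(S(S(S(add(add(Z, mul(SZ, SSSZ)), add(Z, Z))))))))
  →16  S(S(S(S(S(S(add(mul(SZ, SSSZ), add(Z, Z))))))))
  →17  S(S(S(S(S(S(add(add(SSSZ, mul(Z, SSSZ)), add(Z, Z))))))))
  →18  S(S(S(S(S(S(add(S(add(SSZ, mul(Z, SSSZ))), add(Z, Z))))))))
  →19  S(S(S(S(S(S(S(add(add(SSZ, mul(Z, SSSZ)), add(Z, Z)))))))))
  →20  S(S(S(S(S(S(S(add(S(add(SZ, mul(Z, SSSZ))), add(Z, Z)))))))))
  →21  S(S(S(S(S(S(S(S(add(add(SZ, mul(Z, SSSZ)), add(Z, Z))))))))))
  →22  S(S(S(S(S(S(S(S(add(S(add(Z, mul(Z, SSSZ))), add(Z, Z))))))))))
  →23  S(S(S(S(S(S(S(S(S(add(add(Z, mul(Z, SSSZ)), add(Z, Z)))))))))))
  →24  S(S(S(S(S(S(S(S(S(add(mul(Z, SSSZ), add(Z, Z)))))))))))
  →25  S(S(S(S(S(S(S(S(S(add(Z, add(Z, Z)))))))))))
  →26  S(S(S(S(S(S(S(S(S(add(Z, Z))))))))))
  →27  S^9(Z)

Answer: YES — reaches normal form S^9(Z) in 27 ≤ 28 steps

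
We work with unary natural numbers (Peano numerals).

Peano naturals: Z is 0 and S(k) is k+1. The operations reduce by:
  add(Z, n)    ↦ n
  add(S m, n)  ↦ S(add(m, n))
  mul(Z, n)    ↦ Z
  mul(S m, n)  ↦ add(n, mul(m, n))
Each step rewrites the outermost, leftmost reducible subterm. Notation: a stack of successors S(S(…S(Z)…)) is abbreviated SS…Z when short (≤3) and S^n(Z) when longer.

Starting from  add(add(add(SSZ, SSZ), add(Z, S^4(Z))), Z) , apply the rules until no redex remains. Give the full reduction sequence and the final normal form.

  start: add(add(add(SSZ, SSZ), add(Z, S^4(Z))), Z)
  step 1: add(add(S(add(SZ, SSZ)), add(Z, S^4(Z))), Z)
  step 2: add(S(add(add(SZ, SSZ), add(Z, S^4(Z)))), Z)
  step 3: S(add(add(add(SZ, SSZ), add(Z, S^4(Z))), Z))
  step 4: S(add(add(S(add(Z, SSZ)), add(Z, S^4(Z))), Z))
  step 5: S(add(S(add(add(Z, SSZ), add(Z, S^4(Z)))), Z))
  step 6: S(S(add(add(add(Z, SSZ), add(Z, S^4(Z))), Z)))
  step 7: S(S(add(add(SSZ, add(Z, S^4(Z))), Z)))
  step 8: S(S(add(S(add(SZ, add(Z, S^4(Z)))), Z)))
  step 9: S(S(S(add(add(SZ, add(Z, S^4(Z))), Z))))
  step 10: S(S(S(add(S(add(Z, add(Z, S^4(Z)))), Z))))
  step 11: S(S(S(S(add(add(Z, add(Z, S^4(Z))), Z)))))
  step 12: S(S(S(S(add(add(Z, S^4(Z)), Z)))))
  step 13: S(S(S(S(add(S^4(Z), Z)))))
  step 14: S(S(S(S(S(add(SSSZ, Z))))))
  step 15: S(S(S(S(S(S(add(SSZ, Z)))))))
  step 16: S(S(S(S(S(S(S(add(SZ, Z))))))))
  step 17: S(S(S(S(S(S(S(S(add(Z, Z)))))))))
  step 18: S^8(Z)

Answer: normal form = S^8(Z)  (in 18 steps)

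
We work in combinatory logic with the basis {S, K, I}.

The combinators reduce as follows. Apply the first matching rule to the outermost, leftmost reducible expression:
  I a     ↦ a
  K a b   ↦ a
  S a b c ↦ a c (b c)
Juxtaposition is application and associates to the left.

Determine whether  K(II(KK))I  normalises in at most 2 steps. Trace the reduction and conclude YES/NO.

  start: K(II(KK))I
  step 1: II(KK)
  step 2: I(KK)

Answer: NO — after 2 steps the term is I(KK), not yet normal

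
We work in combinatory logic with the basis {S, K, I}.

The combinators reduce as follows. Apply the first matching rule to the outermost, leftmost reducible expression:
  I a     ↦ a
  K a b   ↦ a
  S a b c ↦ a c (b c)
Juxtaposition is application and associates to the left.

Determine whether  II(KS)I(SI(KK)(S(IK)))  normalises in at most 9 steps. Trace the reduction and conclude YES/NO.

  start: II(KS)I(SI(KK)(S(IK)))
  step 1: I(KS)I(SI(KK)(S(IK)))
  step 2: KSI(SI(KK)(S(IK)))
  step 3: S(SI(KK)(S(IK)))
  step 4: S(I(S(IK))(KK(S(IK))))
  step 5: S(S(IK)(KK(S(IK))))
  step 6: S(SK(KK(S(IK))))
  step 7: S(SKK)

Answer: YES — reaches normal form S(SKK) in 7 ≤ 9 steps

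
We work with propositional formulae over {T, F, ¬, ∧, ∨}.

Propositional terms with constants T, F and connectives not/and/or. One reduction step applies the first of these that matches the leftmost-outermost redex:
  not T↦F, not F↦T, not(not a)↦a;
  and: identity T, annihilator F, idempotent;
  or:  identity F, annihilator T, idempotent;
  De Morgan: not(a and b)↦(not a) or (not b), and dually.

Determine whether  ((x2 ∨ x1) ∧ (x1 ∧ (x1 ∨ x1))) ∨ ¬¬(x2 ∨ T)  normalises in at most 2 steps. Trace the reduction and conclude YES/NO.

  start: ((x2 ∨ x1) ∧ (x1 ∧ (x1 ∨ x1))) ∨ ¬¬(x2 ∨ T)
  [1] ((x2 ∨ x1) ∧ (x1 ∧ x1)) ∨ ¬¬(x2 ∨ T)
  [2] ((x2 ∨ x1) ∧ x1) ∨ ¬¬(x2 ∨ T)

Answer: NO — after 2 steps the term is ((x2 ∨ x1) ∧ x1) ∨ ¬¬(x2 ∨ T), not yet normal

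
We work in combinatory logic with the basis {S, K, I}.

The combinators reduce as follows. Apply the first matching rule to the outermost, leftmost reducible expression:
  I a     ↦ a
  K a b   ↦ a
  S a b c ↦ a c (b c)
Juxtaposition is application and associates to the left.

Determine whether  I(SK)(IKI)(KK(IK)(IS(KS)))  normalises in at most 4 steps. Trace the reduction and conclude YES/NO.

Answer: NO — after 4 steps the term is K(IS(KS)), not yet normal

Derivation:
  start: I(SK)(IKI)(KK(IK)(IS(KS)))
  [1] SK(IKI)(KK(IK)(IS(KS)))
  [2] K(KK(IK)(IS(KS)))(IKI(KK(IK)(IS(KS))))
  [3] KK(IK)(IS(KS))
  [4] K(IS(KS))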